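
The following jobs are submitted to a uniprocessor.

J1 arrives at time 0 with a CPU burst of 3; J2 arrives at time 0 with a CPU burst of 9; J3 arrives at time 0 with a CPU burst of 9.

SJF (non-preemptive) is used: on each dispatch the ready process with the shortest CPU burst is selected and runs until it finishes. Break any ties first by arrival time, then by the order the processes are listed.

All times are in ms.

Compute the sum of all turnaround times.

Gantt: | J1 0-3 | J2 3-12 | J3 12-21 |
Completion: J1=3  J2=12  J3=21
Turnaround (C−A): J1=3  J2=12  J3=21
Turnaround = completion − arrival: J1=3, J2=12, J3=21
Total turnaround = 3 + 12 + 21 = 36

36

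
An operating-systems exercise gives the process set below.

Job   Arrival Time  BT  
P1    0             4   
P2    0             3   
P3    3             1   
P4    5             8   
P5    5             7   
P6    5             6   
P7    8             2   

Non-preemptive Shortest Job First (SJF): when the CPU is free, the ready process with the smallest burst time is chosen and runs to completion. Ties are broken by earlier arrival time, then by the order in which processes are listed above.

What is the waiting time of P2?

0

Gantt: | P2 0-3 | P3 3-4 | P1 4-8 | P7 8-10 | P6 10-16 | P5 16-23 | P4 23-31 |
Completion: P1=8  P2=3  P3=4  P4=31  P5=23  P6=16  P7=10
Turnaround (C−A): P1=8  P2=3  P3=1  P4=26  P5=18  P6=11  P7=2
Waiting(P2) = turnaround − burst = 3 − 3 = 0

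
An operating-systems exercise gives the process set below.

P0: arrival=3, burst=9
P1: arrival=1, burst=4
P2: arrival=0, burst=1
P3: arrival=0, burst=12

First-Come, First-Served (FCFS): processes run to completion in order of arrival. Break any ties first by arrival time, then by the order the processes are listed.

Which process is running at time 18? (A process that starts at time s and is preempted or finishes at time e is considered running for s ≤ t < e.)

Schedule: | P2 0-1 | P3 1-13 | P1 13-17 | P0 17-26 |
Completion: P0=26  P1=17  P2=1  P3=13
Turnaround (C−A): P0=23  P1=16  P2=1  P3=13

P0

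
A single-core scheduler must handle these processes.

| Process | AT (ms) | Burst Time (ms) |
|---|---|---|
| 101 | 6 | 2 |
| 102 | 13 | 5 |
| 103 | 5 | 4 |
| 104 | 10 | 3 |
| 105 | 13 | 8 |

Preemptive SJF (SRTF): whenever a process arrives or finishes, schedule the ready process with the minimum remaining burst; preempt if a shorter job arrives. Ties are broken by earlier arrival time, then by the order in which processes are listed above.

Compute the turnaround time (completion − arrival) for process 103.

6

Timeline: | idle 0-5 | 103 5-6 | 101 6-8 | 103 8-11 | 104 11-14 | 102 14-19 | 105 19-27 |
Completion: 101=8  102=19  103=11  104=14  105=27
Turnaround (C−A): 101=2  102=6  103=6  104=4  105=14
Turnaround(103) = completion − arrival = 11 − 5 = 6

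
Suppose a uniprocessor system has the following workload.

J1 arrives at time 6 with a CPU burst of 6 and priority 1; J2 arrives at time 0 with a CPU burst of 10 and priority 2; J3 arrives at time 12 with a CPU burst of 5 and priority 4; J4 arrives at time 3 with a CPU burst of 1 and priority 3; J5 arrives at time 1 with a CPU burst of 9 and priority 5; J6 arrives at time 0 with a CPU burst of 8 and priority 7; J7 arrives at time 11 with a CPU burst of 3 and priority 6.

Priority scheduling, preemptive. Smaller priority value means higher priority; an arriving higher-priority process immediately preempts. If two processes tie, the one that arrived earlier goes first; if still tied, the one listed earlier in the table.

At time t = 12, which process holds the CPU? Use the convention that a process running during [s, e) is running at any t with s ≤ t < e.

Schedule: | J2 0-6 | J1 6-12 | J2 12-16 | J4 16-17 | J3 17-22 | J5 22-31 | J7 31-34 | J6 34-42 |
Completion: J1=12  J2=16  J3=22  J4=17  J5=31  J6=42  J7=34
Turnaround (C−A): J1=6  J2=16  J3=10  J4=14  J5=30  J6=42  J7=23

J2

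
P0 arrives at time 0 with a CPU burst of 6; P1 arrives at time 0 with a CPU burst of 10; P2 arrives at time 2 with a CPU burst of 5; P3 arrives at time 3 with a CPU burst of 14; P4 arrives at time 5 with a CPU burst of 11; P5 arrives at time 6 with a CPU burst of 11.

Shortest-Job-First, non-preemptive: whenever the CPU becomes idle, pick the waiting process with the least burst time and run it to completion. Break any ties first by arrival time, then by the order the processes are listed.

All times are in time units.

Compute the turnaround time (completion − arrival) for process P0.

Gantt: | P0 0-6 | P2 6-11 | P1 11-21 | P4 21-32 | P5 32-43 | P3 43-57 |
Completion: P0=6  P1=21  P2=11  P3=57  P4=32  P5=43
Turnaround (C−A): P0=6  P1=21  P2=9  P3=54  P4=27  P5=37
Turnaround(P0) = completion − arrival = 6 − 0 = 6

6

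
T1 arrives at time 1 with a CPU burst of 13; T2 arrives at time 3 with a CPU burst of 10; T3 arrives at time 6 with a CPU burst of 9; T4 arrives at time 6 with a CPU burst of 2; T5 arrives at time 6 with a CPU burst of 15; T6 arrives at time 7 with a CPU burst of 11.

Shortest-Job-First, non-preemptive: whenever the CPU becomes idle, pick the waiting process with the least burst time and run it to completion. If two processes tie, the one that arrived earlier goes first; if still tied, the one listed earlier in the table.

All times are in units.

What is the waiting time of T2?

Timeline: | idle 0-1 | T1 1-14 | T4 14-16 | T3 16-25 | T2 25-35 | T6 35-46 | T5 46-61 |
Completion: T1=14  T2=35  T3=25  T4=16  T5=61  T6=46
Waiting(T2) = turnaround − burst = 32 − 10 = 22

22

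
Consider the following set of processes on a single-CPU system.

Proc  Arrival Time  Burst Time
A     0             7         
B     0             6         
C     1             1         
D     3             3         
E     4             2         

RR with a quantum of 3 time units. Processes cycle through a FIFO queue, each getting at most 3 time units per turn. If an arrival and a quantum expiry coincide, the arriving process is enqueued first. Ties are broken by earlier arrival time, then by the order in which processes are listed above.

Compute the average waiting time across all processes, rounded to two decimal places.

Timeline: | A 0-3 | B 3-6 | C 6-7 | D 7-10 | A 10-13 | E 13-15 | B 15-18 | A 18-19 |
Completion: A=19  B=18  C=7  D=10  E=15
Turnaround (C−A): A=19  B=18  C=6  D=7  E=11
Waiting times: A=12, B=12, C=5, D=4, E=9
Average waiting = (12+12+5+4+9) / 5 = 42/5 = 8.40

8.40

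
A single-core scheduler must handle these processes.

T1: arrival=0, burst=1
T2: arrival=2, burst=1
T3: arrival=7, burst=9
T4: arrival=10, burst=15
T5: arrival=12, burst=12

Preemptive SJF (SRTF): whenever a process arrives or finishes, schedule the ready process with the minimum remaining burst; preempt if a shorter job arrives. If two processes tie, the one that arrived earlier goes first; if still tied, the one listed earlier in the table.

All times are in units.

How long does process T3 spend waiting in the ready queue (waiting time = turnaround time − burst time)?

0

Schedule: | T1 0-1 | idle 1-2 | T2 2-3 | idle 3-7 | T3 7-16 | T5 16-28 | T4 28-43 |
Completion: T1=1  T2=3  T3=16  T4=43  T5=28
Turnaround (C−A): T1=1  T2=1  T3=9  T4=33  T5=16
Waiting(T3) = turnaround − burst = 9 − 9 = 0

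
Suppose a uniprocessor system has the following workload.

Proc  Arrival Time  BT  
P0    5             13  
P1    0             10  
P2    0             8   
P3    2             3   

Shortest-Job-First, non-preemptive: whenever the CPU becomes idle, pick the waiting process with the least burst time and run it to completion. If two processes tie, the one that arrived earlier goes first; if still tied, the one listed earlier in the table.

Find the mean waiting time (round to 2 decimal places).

8.25

Timeline: | P2 0-8 | P3 8-11 | P1 11-21 | P0 21-34 |
Completion: P0=34  P1=21  P2=8  P3=11
Turnaround (C−A): P0=29  P1=21  P2=8  P3=9
Waiting times: P0=16, P1=11, P2=0, P3=6
Average waiting = (16+11+0+6) / 4 = 33/4 = 8.25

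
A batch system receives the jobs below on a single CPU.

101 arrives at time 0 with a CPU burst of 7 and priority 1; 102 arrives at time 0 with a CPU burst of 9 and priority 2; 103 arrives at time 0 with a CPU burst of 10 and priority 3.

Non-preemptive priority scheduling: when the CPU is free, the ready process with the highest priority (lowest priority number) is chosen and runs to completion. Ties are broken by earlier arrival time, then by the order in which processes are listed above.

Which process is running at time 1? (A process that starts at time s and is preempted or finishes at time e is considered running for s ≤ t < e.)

101

Gantt: | 101 0-7 | 102 7-16 | 103 16-26 |
Completion: 101=7  102=16  103=26
Turnaround (C−A): 101=7  102=16  103=26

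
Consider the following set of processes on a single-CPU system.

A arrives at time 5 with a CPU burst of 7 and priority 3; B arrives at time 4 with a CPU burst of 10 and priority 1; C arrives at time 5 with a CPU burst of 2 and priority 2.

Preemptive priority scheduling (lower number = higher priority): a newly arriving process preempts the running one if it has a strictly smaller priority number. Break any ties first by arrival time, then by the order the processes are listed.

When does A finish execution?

23

Timeline: | idle 0-4 | B 4-14 | C 14-16 | A 16-23 |
Completion: A=23  B=14  C=16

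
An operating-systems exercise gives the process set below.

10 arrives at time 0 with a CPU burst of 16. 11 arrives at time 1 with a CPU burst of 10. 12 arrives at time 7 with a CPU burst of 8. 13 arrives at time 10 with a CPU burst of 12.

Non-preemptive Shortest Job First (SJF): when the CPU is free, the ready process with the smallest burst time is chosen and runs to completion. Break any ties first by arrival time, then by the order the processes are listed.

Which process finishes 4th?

Gantt: | 10 0-16 | 12 16-24 | 11 24-34 | 13 34-46 |
Completion: 10=16  11=34  12=24  13=46
Finish order: 10 → 12 → 11 → 13

13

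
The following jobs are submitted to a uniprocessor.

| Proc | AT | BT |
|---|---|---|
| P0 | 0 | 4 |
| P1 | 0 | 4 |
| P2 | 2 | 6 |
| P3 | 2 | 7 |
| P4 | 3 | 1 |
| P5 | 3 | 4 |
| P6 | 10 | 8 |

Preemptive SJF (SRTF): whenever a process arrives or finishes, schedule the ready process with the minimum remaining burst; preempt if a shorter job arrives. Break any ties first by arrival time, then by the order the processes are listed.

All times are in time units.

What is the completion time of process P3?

Gantt: | P0 0-4 | P4 4-5 | P1 5-9 | P5 9-13 | P2 13-19 | P3 19-26 | P6 26-34 |
Completion: P0=4  P1=9  P2=19  P3=26  P4=5  P5=13  P6=34
Turnaround (C−A): P0=4  P1=9  P2=17  P3=24  P4=2  P5=10  P6=24

26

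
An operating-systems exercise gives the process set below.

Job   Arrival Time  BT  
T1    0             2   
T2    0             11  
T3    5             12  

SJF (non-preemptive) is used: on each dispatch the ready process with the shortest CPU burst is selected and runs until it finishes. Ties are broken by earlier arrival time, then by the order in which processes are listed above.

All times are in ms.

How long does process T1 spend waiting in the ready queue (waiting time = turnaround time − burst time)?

0

Gantt: | T1 0-2 | T2 2-13 | T3 13-25 |
Completion: T1=2  T2=13  T3=25
Waiting(T1) = turnaround − burst = 2 − 2 = 0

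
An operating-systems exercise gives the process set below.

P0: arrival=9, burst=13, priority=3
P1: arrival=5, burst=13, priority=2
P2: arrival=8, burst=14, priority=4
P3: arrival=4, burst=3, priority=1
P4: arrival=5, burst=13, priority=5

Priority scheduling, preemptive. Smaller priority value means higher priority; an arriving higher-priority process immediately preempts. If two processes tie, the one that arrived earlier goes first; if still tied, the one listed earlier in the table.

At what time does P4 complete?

60

Timeline: | idle 0-4 | P3 4-7 | P1 7-20 | P0 20-33 | P2 33-47 | P4 47-60 |
Completion: P0=33  P1=20  P2=47  P3=7  P4=60
Turnaround (C−A): P0=24  P1=15  P2=39  P3=3  P4=55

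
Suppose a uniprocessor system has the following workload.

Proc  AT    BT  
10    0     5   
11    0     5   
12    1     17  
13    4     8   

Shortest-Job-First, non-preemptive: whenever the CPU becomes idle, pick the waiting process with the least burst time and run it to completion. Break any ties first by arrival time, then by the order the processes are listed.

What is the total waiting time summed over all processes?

28

Schedule: | 10 0-5 | 11 5-10 | 13 10-18 | 12 18-35 |
Completion: 10=5  11=10  12=35  13=18
Waiting = turnaround − burst: 10=0, 11=5, 12=17, 13=6
Total waiting = 0 + 5 + 17 + 6 = 28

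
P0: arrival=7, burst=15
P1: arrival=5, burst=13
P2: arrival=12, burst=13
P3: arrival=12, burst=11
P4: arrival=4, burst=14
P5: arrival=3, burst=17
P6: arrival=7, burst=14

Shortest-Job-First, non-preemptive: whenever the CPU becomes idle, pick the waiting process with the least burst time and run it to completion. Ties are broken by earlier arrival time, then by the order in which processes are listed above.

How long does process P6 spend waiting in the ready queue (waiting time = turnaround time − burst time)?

Schedule: | idle 0-3 | P5 3-20 | P3 20-31 | P1 31-44 | P2 44-57 | P4 57-71 | P6 71-85 | P0 85-100 |
Completion: P0=100  P1=44  P2=57  P3=31  P4=71  P5=20  P6=85
Turnaround (C−A): P0=93  P1=39  P2=45  P3=19  P4=67  P5=17  P6=78
Waiting(P6) = turnaround − burst = 78 − 14 = 64

64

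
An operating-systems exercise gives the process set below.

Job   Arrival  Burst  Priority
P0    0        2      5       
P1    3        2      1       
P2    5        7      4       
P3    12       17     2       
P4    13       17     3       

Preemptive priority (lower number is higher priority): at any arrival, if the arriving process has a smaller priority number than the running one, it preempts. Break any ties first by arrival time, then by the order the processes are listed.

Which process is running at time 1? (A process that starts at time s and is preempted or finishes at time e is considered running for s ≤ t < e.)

Gantt: | P0 0-2 | idle 2-3 | P1 3-5 | P2 5-12 | P3 12-29 | P4 29-46 |
Completion: P0=2  P1=5  P2=12  P3=29  P4=46

P0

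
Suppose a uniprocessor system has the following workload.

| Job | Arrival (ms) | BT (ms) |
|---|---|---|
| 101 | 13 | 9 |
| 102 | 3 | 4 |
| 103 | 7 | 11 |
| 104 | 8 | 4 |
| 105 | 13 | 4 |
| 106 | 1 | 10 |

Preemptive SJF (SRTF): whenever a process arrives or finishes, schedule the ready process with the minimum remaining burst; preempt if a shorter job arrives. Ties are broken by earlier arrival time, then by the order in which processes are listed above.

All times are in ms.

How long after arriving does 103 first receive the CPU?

Gantt: | idle 0-1 | 106 1-3 | 102 3-7 | 106 7-8 | 104 8-12 | 106 12-13 | 105 13-17 | 106 17-23 | 101 23-32 | 103 32-43 |
Completion: 101=32  102=7  103=43  104=12  105=17  106=23
Response(103) = first start − arrival = 32 − 7 = 25

25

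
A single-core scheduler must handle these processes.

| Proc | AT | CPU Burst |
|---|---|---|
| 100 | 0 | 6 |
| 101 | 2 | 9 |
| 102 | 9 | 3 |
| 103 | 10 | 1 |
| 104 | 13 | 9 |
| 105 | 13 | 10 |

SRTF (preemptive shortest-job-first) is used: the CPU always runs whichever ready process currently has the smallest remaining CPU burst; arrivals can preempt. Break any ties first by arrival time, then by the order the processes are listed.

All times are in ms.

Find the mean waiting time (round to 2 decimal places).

Timeline: | 100 0-6 | 101 6-9 | 102 9-10 | 103 10-11 | 102 11-13 | 101 13-19 | 104 19-28 | 105 28-38 |
Completion: 100=6  101=19  102=13  103=11  104=28  105=38
Waiting times: 100=0, 101=8, 102=1, 103=0, 104=6, 105=15
Average waiting = (0+8+1+0+6+15) / 6 = 30/6 = 5.00

5.00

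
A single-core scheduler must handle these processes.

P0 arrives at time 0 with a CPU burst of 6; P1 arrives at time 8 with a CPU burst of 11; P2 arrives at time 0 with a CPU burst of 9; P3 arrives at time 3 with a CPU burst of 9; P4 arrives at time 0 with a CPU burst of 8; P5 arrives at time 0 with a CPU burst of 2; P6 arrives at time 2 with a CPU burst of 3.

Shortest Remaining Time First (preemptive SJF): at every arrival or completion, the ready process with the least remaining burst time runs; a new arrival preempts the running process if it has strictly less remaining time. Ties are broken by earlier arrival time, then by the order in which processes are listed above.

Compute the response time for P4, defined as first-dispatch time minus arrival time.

Timeline: | P5 0-2 | P6 2-5 | P0 5-11 | P4 11-19 | P2 19-28 | P3 28-37 | P1 37-48 |
Completion: P0=11  P1=48  P2=28  P3=37  P4=19  P5=2  P6=5
Response(P4) = first start − arrival = 11 − 0 = 11

11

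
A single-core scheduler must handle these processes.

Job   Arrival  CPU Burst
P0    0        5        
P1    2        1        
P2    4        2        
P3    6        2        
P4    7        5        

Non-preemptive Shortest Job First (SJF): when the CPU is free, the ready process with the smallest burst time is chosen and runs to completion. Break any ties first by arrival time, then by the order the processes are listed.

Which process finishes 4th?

Timeline: | P0 0-5 | P1 5-6 | P2 6-8 | P3 8-10 | P4 10-15 |
Completion: P0=5  P1=6  P2=8  P3=10  P4=15
Turnaround (C−A): P0=5  P1=4  P2=4  P3=4  P4=8
Finish order: P0 → P1 → P2 → P3 → P4

P3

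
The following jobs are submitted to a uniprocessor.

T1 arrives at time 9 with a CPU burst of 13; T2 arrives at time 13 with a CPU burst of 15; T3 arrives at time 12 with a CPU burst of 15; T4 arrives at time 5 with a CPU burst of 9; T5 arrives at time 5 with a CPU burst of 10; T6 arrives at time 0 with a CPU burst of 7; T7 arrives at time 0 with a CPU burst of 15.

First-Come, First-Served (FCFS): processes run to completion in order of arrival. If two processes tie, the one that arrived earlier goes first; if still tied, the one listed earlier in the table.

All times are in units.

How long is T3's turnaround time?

57

Schedule: | T6 0-7 | T7 7-22 | T4 22-31 | T5 31-41 | T1 41-54 | T3 54-69 | T2 69-84 |
Completion: T1=54  T2=84  T3=69  T4=31  T5=41  T6=7  T7=22
Turnaround(T3) = completion − arrival = 69 − 12 = 57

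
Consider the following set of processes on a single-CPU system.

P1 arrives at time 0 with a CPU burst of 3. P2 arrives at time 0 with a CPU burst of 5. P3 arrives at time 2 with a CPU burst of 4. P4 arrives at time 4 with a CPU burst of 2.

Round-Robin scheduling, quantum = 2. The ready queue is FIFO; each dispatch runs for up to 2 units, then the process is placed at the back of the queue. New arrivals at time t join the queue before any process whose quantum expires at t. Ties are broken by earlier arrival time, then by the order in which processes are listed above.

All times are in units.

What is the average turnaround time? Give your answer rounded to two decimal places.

9.25

Timeline: | P1 0-2 | P2 2-4 | P3 4-6 | P1 6-7 | P4 7-9 | P2 9-11 | P3 11-13 | P2 13-14 |
Completion: P1=7  P2=14  P3=13  P4=9
Turnaround times: P1=7, P2=14, P3=11, P4=5
Average turnaround = (7+14+11+5) / 4 = 37/4 = 9.25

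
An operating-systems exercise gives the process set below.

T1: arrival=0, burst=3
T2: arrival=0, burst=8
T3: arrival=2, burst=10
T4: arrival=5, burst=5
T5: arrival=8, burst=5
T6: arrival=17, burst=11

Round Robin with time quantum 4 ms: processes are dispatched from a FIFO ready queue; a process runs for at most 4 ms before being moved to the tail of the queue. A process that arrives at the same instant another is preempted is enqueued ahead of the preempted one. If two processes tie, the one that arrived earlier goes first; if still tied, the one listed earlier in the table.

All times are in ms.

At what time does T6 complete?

42

Schedule: | T1 0-3 | T2 3-7 | T3 7-11 | T4 11-15 | T2 15-19 | T5 19-23 | T3 23-27 | T4 27-28 | T6 28-32 | T5 32-33 | T3 33-35 | T6 35-42 |
Completion: T1=3  T2=19  T3=35  T4=28  T5=33  T6=42
Turnaround (C−A): T1=3  T2=19  T3=33  T4=23  T5=25  T6=25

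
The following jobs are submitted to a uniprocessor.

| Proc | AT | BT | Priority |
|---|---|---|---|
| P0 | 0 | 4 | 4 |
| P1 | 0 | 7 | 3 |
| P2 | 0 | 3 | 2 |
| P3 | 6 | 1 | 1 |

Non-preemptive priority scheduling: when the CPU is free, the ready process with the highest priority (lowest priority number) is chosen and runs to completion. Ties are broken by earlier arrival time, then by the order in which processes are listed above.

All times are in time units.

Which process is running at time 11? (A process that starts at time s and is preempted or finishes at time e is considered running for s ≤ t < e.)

P0

Gantt: | P2 0-3 | P1 3-10 | P3 10-11 | P0 11-15 |
Completion: P0=15  P1=10  P2=3  P3=11
Turnaround (C−A): P0=15  P1=10  P2=3  P3=5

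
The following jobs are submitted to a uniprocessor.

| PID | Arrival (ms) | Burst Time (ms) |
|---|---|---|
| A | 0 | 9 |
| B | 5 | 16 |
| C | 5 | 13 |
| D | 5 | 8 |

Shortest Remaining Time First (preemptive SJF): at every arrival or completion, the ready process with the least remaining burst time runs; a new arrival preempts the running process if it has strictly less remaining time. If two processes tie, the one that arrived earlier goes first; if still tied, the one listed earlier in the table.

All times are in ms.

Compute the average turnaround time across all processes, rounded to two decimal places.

21.75

Timeline: | A 0-9 | D 9-17 | C 17-30 | B 30-46 |
Completion: A=9  B=46  C=30  D=17
Turnaround (C−A): A=9  B=41  C=25  D=12
Turnaround times: A=9, B=41, C=25, D=12
Average turnaround = (9+41+25+12) / 4 = 87/4 = 21.75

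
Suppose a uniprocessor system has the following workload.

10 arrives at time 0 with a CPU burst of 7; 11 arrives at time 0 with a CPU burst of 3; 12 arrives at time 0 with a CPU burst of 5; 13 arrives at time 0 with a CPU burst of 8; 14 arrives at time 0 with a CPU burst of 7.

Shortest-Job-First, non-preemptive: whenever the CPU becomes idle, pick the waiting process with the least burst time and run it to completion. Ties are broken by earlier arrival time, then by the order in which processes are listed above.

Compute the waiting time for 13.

Timeline: | 11 0-3 | 12 3-8 | 10 8-15 | 14 15-22 | 13 22-30 |
Completion: 10=15  11=3  12=8  13=30  14=22
Waiting(13) = turnaround − burst = 30 − 8 = 22

22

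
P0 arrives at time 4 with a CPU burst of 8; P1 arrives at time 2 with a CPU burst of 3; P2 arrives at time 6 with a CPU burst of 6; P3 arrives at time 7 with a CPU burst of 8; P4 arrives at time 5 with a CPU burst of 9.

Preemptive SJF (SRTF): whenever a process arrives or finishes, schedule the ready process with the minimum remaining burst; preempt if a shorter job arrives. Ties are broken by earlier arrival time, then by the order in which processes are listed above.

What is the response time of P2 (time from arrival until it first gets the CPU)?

Gantt: | idle 0-2 | P1 2-5 | P0 5-6 | P2 6-12 | P0 12-19 | P3 19-27 | P4 27-36 |
Completion: P0=19  P1=5  P2=12  P3=27  P4=36
Turnaround (C−A): P0=15  P1=3  P2=6  P3=20  P4=31
Response(P2) = first start − arrival = 6 − 6 = 0

0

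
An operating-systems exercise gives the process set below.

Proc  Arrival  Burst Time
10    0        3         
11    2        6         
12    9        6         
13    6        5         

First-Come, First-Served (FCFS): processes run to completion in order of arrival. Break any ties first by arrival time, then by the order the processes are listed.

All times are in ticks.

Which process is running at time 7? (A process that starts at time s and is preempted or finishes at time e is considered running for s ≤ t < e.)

Schedule: | 10 0-3 | 11 3-9 | 13 9-14 | 12 14-20 |
Completion: 10=3  11=9  12=20  13=14
Turnaround (C−A): 10=3  11=7  12=11  13=8

11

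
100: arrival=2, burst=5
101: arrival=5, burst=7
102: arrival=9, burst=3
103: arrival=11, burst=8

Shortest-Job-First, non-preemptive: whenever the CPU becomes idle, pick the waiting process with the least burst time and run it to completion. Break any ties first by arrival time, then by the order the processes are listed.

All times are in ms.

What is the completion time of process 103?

25

Schedule: | idle 0-2 | 100 2-7 | 101 7-14 | 102 14-17 | 103 17-25 |
Completion: 100=7  101=14  102=17  103=25
Turnaround (C−A): 100=5  101=9  102=8  103=14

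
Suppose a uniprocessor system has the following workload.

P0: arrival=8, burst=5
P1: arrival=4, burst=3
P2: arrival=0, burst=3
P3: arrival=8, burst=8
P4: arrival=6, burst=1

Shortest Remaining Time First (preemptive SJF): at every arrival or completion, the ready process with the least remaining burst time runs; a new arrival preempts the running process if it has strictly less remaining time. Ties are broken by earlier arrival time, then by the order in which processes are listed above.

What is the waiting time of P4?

Gantt: | P2 0-3 | idle 3-4 | P1 4-7 | P4 7-8 | P0 8-13 | P3 13-21 |
Completion: P0=13  P1=7  P2=3  P3=21  P4=8
Turnaround (C−A): P0=5  P1=3  P2=3  P3=13  P4=2
Waiting(P4) = turnaround − burst = 2 − 1 = 1

1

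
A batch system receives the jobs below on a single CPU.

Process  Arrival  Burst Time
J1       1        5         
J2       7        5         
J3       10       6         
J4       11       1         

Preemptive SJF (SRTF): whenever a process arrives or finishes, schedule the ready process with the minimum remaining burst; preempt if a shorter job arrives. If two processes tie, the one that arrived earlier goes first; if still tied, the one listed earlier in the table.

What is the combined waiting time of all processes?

Gantt: | idle 0-1 | J1 1-6 | idle 6-7 | J2 7-12 | J4 12-13 | J3 13-19 |
Completion: J1=6  J2=12  J3=19  J4=13
Turnaround (C−A): J1=5  J2=5  J3=9  J4=2
Waiting = turnaround − burst: J1=0, J2=0, J3=3, J4=1
Total waiting = 0 + 0 + 3 + 1 = 4

4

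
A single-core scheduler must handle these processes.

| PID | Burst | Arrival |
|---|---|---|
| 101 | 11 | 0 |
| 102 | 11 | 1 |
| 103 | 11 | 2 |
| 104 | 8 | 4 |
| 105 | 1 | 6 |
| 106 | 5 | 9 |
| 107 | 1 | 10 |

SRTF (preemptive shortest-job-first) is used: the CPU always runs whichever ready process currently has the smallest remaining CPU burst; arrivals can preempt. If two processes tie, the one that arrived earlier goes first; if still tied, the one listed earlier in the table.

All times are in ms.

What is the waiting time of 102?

25

Schedule: | 101 0-6 | 105 6-7 | 101 7-10 | 107 10-11 | 101 11-13 | 106 13-18 | 104 18-26 | 102 26-37 | 103 37-48 |
Completion: 101=13  102=37  103=48  104=26  105=7  106=18  107=11
Waiting(102) = turnaround − burst = 36 − 11 = 25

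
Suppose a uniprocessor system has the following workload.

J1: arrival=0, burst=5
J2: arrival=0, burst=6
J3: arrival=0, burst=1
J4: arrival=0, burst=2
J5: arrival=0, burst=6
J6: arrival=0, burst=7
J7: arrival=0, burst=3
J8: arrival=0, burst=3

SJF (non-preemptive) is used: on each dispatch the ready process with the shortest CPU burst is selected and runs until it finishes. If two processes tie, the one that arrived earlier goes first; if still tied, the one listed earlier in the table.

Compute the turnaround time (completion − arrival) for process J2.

20

Gantt: | J3 0-1 | J4 1-3 | J7 3-6 | J8 6-9 | J1 9-14 | J2 14-20 | J5 20-26 | J6 26-33 |
Completion: J1=14  J2=20  J3=1  J4=3  J5=26  J6=33  J7=6  J8=9
Turnaround (C−A): J1=14  J2=20  J3=1  J4=3  J5=26  J6=33  J7=6  J8=9
Turnaround(J2) = completion − arrival = 20 − 0 = 20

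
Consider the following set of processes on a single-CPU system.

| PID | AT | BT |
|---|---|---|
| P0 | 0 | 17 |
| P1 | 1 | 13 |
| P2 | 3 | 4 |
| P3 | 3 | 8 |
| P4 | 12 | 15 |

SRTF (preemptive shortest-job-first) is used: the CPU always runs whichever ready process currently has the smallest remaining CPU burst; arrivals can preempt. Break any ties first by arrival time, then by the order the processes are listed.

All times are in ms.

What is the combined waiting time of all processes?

70

Gantt: | P0 0-1 | P1 1-3 | P2 3-7 | P3 7-15 | P1 15-26 | P4 26-41 | P0 41-57 |
Completion: P0=57  P1=26  P2=7  P3=15  P4=41
Turnaround (C−A): P0=57  P1=25  P2=4  P3=12  P4=29
Waiting = turnaround − burst: P0=40, P1=12, P2=0, P3=4, P4=14
Total waiting = 40 + 12 + 0 + 4 + 14 = 70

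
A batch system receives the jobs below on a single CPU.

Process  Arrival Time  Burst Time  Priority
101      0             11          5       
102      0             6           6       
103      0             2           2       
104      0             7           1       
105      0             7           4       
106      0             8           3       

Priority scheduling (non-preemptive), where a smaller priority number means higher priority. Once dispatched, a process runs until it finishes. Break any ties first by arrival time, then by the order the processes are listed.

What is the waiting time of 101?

Schedule: | 104 0-7 | 103 7-9 | 106 9-17 | 105 17-24 | 101 24-35 | 102 35-41 |
Completion: 101=35  102=41  103=9  104=7  105=24  106=17
Turnaround (C−A): 101=35  102=41  103=9  104=7  105=24  106=17
Waiting(101) = turnaround − burst = 35 − 11 = 24

24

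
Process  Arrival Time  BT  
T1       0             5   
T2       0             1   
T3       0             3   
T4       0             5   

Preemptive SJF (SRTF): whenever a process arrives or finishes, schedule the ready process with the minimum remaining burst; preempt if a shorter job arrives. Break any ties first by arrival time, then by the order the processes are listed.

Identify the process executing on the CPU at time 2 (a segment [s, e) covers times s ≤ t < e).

Timeline: | T2 0-1 | T3 1-4 | T1 4-9 | T4 9-14 |
Completion: T1=9  T2=1  T3=4  T4=14

T3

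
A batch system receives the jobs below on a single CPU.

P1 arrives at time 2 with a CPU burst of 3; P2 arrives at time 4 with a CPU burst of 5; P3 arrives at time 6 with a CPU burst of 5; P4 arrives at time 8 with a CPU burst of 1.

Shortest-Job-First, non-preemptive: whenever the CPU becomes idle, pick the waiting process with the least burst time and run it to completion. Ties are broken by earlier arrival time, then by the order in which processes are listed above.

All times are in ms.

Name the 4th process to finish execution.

P3

Gantt: | idle 0-2 | P1 2-5 | P2 5-10 | P4 10-11 | P3 11-16 |
Completion: P1=5  P2=10  P3=16  P4=11
Turnaround (C−A): P1=3  P2=6  P3=10  P4=3
Finish order: P1 → P2 → P4 → P3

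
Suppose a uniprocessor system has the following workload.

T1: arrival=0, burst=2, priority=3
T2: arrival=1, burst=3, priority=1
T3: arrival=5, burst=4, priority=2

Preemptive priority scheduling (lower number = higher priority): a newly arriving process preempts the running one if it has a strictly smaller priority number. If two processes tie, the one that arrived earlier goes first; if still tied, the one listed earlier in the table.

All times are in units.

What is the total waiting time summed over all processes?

3

Timeline: | T1 0-1 | T2 1-4 | T1 4-5 | T3 5-9 |
Completion: T1=5  T2=4  T3=9
Waiting = turnaround − burst: T1=3, T2=0, T3=0
Total waiting = 3 + 0 + 0 = 3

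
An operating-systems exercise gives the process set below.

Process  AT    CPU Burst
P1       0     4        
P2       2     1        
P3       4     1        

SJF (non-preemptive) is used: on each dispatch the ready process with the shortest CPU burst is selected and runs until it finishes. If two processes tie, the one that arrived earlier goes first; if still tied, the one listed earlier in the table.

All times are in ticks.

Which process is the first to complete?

Gantt: | P1 0-4 | P2 4-5 | P3 5-6 |
Completion: P1=4  P2=5  P3=6
Finish order: P1 → P2 → P3

P1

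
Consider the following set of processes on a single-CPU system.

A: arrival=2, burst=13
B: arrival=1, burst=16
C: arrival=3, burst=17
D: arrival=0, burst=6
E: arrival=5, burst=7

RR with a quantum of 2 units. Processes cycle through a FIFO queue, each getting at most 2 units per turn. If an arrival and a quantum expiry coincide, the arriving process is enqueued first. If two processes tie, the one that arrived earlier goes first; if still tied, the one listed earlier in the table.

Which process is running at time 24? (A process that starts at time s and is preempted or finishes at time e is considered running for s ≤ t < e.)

Gantt: | D 0-2 | B 2-4 | A 4-6 | D 6-8 | C 8-10 | B 10-12 | E 12-14 | A 14-16 | D 16-18 | C 18-20 | B 20-22 | E 22-24 | A 24-26 | C 26-28 | B 28-30 | E 30-32 | A 32-34 | C 34-36 | B 36-38 | E 38-39 | A 39-41 | C 41-43 | B 43-45 | A 45-47 | C 47-49 | B 49-51 | A 51-52 | C 52-54 | B 54-56 | C 56-59 |
Completion: A=52  B=56  C=59  D=18  E=39
Turnaround (C−A): A=50  B=55  C=56  D=18  E=34

A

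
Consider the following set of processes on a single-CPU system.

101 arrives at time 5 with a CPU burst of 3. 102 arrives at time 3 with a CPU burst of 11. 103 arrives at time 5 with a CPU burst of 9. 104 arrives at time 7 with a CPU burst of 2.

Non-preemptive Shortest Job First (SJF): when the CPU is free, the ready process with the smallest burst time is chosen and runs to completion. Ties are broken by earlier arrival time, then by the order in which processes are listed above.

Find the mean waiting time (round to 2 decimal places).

Gantt: | idle 0-3 | 102 3-14 | 104 14-16 | 101 16-19 | 103 19-28 |
Completion: 101=19  102=14  103=28  104=16
Turnaround (C−A): 101=14  102=11  103=23  104=9
Waiting times: 101=11, 102=0, 103=14, 104=7
Average waiting = (11+0+14+7) / 4 = 32/4 = 8.00

8.00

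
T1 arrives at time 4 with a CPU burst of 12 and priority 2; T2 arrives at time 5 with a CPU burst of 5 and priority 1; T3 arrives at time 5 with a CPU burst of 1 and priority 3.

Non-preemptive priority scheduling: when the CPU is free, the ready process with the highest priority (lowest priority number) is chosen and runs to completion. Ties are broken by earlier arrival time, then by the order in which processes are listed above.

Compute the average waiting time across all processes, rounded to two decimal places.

Schedule: | idle 0-4 | T1 4-16 | T2 16-21 | T3 21-22 |
Completion: T1=16  T2=21  T3=22
Waiting times: T1=0, T2=11, T3=16
Average waiting = (0+11+16) / 3 = 27/3 = 9.00

9.00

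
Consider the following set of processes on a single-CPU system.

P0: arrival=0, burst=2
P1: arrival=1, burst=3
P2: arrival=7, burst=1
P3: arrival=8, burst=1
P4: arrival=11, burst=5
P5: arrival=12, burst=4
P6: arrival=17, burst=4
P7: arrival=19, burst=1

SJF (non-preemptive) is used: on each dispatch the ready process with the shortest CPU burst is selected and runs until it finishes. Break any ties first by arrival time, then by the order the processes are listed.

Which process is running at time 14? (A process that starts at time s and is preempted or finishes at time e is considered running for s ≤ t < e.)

P4

Timeline: | P0 0-2 | P1 2-5 | idle 5-7 | P2 7-8 | P3 8-9 | idle 9-11 | P4 11-16 | P5 16-20 | P7 20-21 | P6 21-25 |
Completion: P0=2  P1=5  P2=8  P3=9  P4=16  P5=20  P6=25  P7=21
Turnaround (C−A): P0=2  P1=4  P2=1  P3=1  P4=5  P5=8  P6=8  P7=2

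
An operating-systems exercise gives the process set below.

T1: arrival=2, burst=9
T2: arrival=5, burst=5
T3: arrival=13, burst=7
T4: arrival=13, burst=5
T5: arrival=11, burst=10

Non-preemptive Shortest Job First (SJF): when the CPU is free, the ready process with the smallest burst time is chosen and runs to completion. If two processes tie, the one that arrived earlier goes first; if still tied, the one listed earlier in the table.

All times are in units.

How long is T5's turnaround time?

Gantt: | idle 0-2 | T1 2-11 | T2 11-16 | T4 16-21 | T3 21-28 | T5 28-38 |
Completion: T1=11  T2=16  T3=28  T4=21  T5=38
Turnaround (C−A): T1=9  T2=11  T3=15  T4=8  T5=27
Turnaround(T5) = completion − arrival = 38 − 11 = 27

27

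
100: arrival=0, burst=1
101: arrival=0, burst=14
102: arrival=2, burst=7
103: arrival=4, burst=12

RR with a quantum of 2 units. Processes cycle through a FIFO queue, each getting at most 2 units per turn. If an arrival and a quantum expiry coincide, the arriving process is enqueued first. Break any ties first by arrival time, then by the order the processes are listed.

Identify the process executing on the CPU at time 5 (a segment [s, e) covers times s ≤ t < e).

Timeline: | 100 0-1 | 101 1-3 | 102 3-5 | 101 5-7 | 103 7-9 | 102 9-11 | 101 11-13 | 103 13-15 | 102 15-17 | 101 17-19 | 103 19-21 | 102 21-22 | 101 22-24 | 103 24-26 | 101 26-28 | 103 28-30 | 101 30-32 | 103 32-34 |
Completion: 100=1  101=32  102=22  103=34

101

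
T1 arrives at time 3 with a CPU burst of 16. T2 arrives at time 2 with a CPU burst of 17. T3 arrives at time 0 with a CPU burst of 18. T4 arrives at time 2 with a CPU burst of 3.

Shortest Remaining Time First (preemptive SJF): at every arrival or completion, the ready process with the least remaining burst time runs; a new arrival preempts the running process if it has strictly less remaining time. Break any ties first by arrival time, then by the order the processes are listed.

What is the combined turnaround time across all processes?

Schedule: | T3 0-2 | T4 2-5 | T3 5-21 | T1 21-37 | T2 37-54 |
Completion: T1=37  T2=54  T3=21  T4=5
Turnaround = completion − arrival: T1=34, T2=52, T3=21, T4=3
Total turnaround = 34 + 52 + 21 + 3 = 110

110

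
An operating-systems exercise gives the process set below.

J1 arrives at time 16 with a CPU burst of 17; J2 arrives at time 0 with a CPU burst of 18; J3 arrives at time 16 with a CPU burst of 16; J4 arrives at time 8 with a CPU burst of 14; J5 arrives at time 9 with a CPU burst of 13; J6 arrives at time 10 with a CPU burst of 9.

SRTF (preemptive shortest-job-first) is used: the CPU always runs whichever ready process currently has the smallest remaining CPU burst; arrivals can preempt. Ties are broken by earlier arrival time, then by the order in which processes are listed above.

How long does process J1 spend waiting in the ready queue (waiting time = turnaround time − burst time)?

Timeline: | J2 0-18 | J6 18-27 | J5 27-40 | J4 40-54 | J3 54-70 | J1 70-87 |
Completion: J1=87  J2=18  J3=70  J4=54  J5=40  J6=27
Waiting(J1) = turnaround − burst = 71 − 17 = 54

54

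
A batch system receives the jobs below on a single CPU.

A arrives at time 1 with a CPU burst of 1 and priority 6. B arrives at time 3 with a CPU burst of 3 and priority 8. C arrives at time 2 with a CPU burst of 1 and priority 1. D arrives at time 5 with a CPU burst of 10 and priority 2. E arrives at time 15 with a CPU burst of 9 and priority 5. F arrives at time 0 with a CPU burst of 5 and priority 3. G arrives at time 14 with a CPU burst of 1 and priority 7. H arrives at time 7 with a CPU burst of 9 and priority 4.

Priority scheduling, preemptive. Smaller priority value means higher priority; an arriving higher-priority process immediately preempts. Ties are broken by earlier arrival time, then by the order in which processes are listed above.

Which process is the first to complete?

Schedule: | F 0-2 | C 2-3 | F 3-5 | D 5-15 | F 15-16 | H 16-25 | E 25-34 | A 34-35 | G 35-36 | B 36-39 |
Completion: A=35  B=39  C=3  D=15  E=34  F=16  G=36  H=25
Finish order: C → D → F → H → E → A → G → B

C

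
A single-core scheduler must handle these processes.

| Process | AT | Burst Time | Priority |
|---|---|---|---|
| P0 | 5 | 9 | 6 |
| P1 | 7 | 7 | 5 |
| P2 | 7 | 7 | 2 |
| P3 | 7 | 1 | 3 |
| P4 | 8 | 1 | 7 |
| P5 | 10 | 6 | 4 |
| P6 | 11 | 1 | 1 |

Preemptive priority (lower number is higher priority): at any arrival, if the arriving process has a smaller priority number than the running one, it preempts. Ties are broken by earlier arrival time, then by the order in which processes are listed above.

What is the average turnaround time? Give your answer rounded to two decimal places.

Schedule: | idle 0-5 | P0 5-7 | P2 7-11 | P6 11-12 | P2 12-15 | P3 15-16 | P5 16-22 | P1 22-29 | P0 29-36 | P4 36-37 |
Completion: P0=36  P1=29  P2=15  P3=16  P4=37  P5=22  P6=12
Turnaround times: P0=31, P1=22, P2=8, P3=9, P4=29, P5=12, P6=1
Average turnaround = (31+22+8+9+29+12+1) / 7 = 112/7 = 16.00

16.00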